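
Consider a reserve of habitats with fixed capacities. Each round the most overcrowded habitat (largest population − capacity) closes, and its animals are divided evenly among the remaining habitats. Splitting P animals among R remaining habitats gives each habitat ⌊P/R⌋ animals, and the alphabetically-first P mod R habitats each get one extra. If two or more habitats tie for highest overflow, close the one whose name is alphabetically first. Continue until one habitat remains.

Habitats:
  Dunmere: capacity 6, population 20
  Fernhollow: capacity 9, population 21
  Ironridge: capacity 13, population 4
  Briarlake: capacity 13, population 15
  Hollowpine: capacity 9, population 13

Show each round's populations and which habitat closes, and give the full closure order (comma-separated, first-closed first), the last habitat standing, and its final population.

Round 1: Briarlake=15 Dunmere=20 Fernhollow=21 Hollowpine=13 Ironridge=4 → close Dunmere (overflow 14)
  20÷4 = 5 each, +1 to first 0
Round 2: Briarlake=20 Fernhollow=26 Hollowpine=18 Ironridge=9 → close Fernhollow (overflow 17)
  26÷3 = 8 each, +1 to first 2
Round 3: Briarlake=29 Hollowpine=27 Ironridge=17 → close Hollowpine (overflow 18)
  27÷2 = 13 each, +1 to first 1
Round 4: Briarlake=43 Ironridge=30 → close Briarlake (overflow 30)
  43÷1 = 43 each, +1 to first 0

Closure order: Dunmere, Fernhollow, Hollowpine, Briarlake
Last habitat: Ironridge with 73 animals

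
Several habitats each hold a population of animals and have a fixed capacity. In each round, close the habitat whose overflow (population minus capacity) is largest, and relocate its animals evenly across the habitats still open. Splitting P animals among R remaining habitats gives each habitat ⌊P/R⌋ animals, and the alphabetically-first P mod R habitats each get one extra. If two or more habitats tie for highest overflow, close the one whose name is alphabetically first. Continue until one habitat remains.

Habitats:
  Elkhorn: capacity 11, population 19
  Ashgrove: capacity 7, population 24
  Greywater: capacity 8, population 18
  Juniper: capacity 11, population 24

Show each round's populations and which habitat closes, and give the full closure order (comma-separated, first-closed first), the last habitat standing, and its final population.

Closure order: Ashgrove, Juniper, Greywater
Last habitat: Elkhorn with 85 animals

Round 1: Ashgrove=24 Elkhorn=19 Greywater=18 Juniper=24 → close Ashgrove (overflow 17)
  24÷3 = 8 each, +1 to first 0
Round 2: Elkhorn=27 Greywater=26 Juniper=32 → close Juniper (overflow 21)
  32÷2 = 16 each, +1 to first 0
Round 3: Elkhorn=43 Greywater=42 → close Greywater (overflow 34)
  42÷1 = 42 each, +1 to first 0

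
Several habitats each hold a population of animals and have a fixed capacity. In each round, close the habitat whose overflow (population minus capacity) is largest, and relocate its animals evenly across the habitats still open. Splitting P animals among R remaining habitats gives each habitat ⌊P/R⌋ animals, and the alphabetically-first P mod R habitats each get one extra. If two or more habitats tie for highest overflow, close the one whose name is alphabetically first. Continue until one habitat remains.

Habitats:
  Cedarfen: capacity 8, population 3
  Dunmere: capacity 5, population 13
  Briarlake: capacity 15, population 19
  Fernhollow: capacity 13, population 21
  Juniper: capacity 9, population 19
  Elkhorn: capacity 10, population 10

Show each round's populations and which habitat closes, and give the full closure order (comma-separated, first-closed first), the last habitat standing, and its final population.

Closure order: Juniper, Dunmere, Fernhollow, Briarlake, Elkhorn
Last habitat: Cedarfen with 85 animals

Round 1: Briarlake=19 Cedarfen=3 Dunmere=13 Elkhorn=10 Fernhollow=21 Juniper=19 → close Juniper (overflow 10)
  19÷5 = 3 each, +1 to first 4
Round 2: Briarlake=23 Cedarfen=7 Dunmere=17 Elkhorn=14 Fernhollow=24 → close Dunmere (overflow 12)
  17÷4 = 4 each, +1 to first 1
Round 3: Briarlake=28 Cedarfen=11 Elkhorn=18 Fernhollow=28 → close Fernhollow (overflow 15)
  28÷3 = 9 each, +1 to first 1
Round 4: Briarlake=38 Cedarfen=20 Elkhorn=27 → close Briarlake (overflow 23)
  38÷2 = 19 each, +1 to first 0
Round 5: Cedarfen=39 Elkhorn=46 → close Elkhorn (overflow 36)
  46÷1 = 46 each, +1 to first 0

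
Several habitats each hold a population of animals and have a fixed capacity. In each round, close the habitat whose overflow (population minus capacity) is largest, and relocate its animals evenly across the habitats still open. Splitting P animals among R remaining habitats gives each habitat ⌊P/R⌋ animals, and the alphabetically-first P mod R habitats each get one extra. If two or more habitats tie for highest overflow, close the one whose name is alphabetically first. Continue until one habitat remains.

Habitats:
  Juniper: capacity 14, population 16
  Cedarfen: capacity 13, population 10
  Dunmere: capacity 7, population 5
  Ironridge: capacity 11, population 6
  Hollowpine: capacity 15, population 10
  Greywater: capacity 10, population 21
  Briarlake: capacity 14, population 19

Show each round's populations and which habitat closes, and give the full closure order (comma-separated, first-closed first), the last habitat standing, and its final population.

Closure order: Greywater, Briarlake, Juniper, Dunmere, Cedarfen, Hollowpine
Last habitat: Ironridge with 87 animals

Round 1: Briarlake=19 Cedarfen=10 Dunmere=5 Greywater=21 Hollowpine=10 Ironridge=6 Juniper=16 → close Greywater (overflow 11)
  21÷6 = 3 each, +1 to first 3
Round 2: Briarlake=23 Cedarfen=14 Dunmere=9 Hollowpine=13 Ironridge=9 Juniper=19 → close Briarlake (overflow 9)
  23÷5 = 4 each, +1 to first 3
Round 3: Cedarfen=19 Dunmere=14 Hollowpine=18 Ironridge=13 Juniper=23 → close Juniper (overflow 9)
  23÷4 = 5 each, +1 to first 3
Round 4: Cedarfen=25 Dunmere=20 Hollowpine=24 Ironridge=18 → close Dunmere (overflow 13)
  20÷3 = 6 each, +1 to first 2
Round 5: Cedarfen=32 Hollowpine=31 Ironridge=24 → close Cedarfen (overflow 19)
  32÷2 = 16 each, +1 to first 0
Round 6: Hollowpine=47 Ironridge=40 → close Hollowpine (overflow 32)
  47÷1 = 47 each, +1 to first 0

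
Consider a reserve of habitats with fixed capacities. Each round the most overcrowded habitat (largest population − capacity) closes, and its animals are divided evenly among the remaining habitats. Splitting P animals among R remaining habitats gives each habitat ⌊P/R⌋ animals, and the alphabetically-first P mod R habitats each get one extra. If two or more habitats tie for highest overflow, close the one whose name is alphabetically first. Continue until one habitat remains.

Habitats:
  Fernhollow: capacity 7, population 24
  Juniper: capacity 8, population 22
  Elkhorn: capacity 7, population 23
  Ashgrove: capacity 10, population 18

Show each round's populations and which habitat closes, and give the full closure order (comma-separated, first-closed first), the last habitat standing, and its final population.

Closure order: Fernhollow, Elkhorn, Juniper
Last habitat: Ashgrove with 87 animals

Round 1: Ashgrove=18 Elkhorn=23 Fernhollow=24 Juniper=22 → close Fernhollow (overflow 17)
  24÷3 = 8 each, +1 to first 0
Round 2: Ashgrove=26 Elkhorn=31 Juniper=30 → close Elkhorn (overflow 24)
  31÷2 = 15 each, +1 to first 1
Round 3: Ashgrove=42 Juniper=45 → close Juniper (overflow 37)
  45÷1 = 45 each, +1 to first 0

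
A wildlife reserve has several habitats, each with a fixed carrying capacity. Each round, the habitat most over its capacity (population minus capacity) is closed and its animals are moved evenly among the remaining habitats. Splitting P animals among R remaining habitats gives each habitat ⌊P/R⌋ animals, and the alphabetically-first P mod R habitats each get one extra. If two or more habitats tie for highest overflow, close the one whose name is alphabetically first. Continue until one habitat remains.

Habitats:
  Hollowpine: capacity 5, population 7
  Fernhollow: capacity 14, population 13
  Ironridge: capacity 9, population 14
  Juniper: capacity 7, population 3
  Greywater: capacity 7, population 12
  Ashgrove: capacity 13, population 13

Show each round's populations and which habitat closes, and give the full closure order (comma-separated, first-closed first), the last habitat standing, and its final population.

Closure order: Greywater, Ironridge, Hollowpine, Ashgrove, Fernhollow
Last habitat: Juniper with 62 animals

Round 1: Ashgrove=13 Fernhollow=13 Greywater=12 Hollowpine=7 Ironridge=14 Juniper=3 → close Greywater (overflow 5)
  12÷5 = 2 each, +1 to first 2
Round 2: Ashgrove=16 Fernhollow=16 Hollowpine=9 Ironridge=16 Juniper=5 → close Ironridge (overflow 7)
  16÷4 = 4 each, +1 to first 0
Round 3: Ashgrove=20 Fernhollow=20 Hollowpine=13 Juniper=9 → close Hollowpine (overflow 8)
  13÷3 = 4 each, +1 to first 1
Round 4: Ashgrove=25 Fernhollow=24 Juniper=13 → close Ashgrove (overflow 12)
  25÷2 = 12 each, +1 to first 1
Round 5: Fernhollow=37 Juniper=25 → close Fernhollow (overflow 23)
  37÷1 = 37 each, +1 to first 0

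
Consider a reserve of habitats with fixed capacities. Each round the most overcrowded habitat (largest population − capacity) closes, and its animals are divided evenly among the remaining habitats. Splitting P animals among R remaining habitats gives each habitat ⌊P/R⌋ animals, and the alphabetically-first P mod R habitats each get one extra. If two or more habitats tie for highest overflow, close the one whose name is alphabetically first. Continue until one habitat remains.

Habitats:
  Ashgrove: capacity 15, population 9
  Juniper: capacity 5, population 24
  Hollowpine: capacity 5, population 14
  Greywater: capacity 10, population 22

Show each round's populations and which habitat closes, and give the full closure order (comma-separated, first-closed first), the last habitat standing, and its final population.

Round 1: Ashgrove=9 Greywater=22 Hollowpine=14 Juniper=24 → close Juniper (overflow 19)
  24÷3 = 8 each, +1 to first 0
Round 2: Ashgrove=17 Greywater=30 Hollowpine=22 → close Greywater (overflow 20)
  30÷2 = 15 each, +1 to first 0
Round 3: Ashgrove=32 Hollowpine=37 → close Hollowpine (overflow 32)
  37÷1 = 37 each, +1 to first 0

Closure order: Juniper, Greywater, Hollowpine
Last habitat: Ashgrove with 69 animals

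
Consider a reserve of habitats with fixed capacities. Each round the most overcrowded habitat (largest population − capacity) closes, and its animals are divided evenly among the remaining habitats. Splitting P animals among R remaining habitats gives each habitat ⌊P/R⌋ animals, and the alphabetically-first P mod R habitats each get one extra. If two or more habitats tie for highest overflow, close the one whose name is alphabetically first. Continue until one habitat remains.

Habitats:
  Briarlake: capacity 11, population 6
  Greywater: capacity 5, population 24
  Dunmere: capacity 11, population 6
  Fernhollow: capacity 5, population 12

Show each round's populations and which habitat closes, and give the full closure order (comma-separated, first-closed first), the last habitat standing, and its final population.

Round 1: Briarlake=6 Dunmere=6 Fernhollow=12 Greywater=24 → close Greywater (overflow 19)
  24÷3 = 8 each, +1 to first 0
Round 2: Briarlake=14 Dunmere=14 Fernhollow=20 → close Fernhollow (overflow 15)
  20÷2 = 10 each, +1 to first 0
Round 3: Briarlake=24 Dunmere=24 → close Briarlake (overflow 13)
  24÷1 = 24 each, +1 to first 0

Closure order: Greywater, Fernhollow, Briarlake
Last habitat: Dunmere with 48 animals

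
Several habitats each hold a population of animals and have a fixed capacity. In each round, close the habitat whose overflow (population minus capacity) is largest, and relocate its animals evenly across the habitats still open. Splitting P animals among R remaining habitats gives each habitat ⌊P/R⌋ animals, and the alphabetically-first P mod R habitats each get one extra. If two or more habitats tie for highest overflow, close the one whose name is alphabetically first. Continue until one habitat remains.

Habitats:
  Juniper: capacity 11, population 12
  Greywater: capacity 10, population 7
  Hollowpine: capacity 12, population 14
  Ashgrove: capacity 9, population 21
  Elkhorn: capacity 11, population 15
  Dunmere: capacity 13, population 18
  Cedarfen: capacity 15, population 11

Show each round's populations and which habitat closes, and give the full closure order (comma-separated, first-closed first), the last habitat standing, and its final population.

Closure order: Ashgrove, Dunmere, Elkhorn, Hollowpine, Juniper, Cedarfen
Last habitat: Greywater with 98 animals

Round 1: Ashgrove=21 Cedarfen=11 Dunmere=18 Elkhorn=15 Greywater=7 Hollowpine=14 Juniper=12 → close Ashgrove (overflow 12)
  21÷6 = 3 each, +1 to first 3
Round 2: Cedarfen=15 Dunmere=22 Elkhorn=19 Greywater=10 Hollowpine=17 Juniper=15 → close Dunmere (overflow 9)
  22÷5 = 4 each, +1 to first 2
Round 3: Cedarfen=20 Elkhorn=24 Greywater=14 Hollowpine=21 Juniper=19 → close Elkhorn (overflow 13)
  24÷4 = 6 each, +1 to first 0
Round 4: Cedarfen=26 Greywater=20 Hollowpine=27 Juniper=25 → close Hollowpine (overflow 15)
  27÷3 = 9 each, +1 to first 0
Round 5: Cedarfen=35 Greywater=29 Juniper=34 → close Juniper (overflow 23)
  34÷2 = 17 each, +1 to first 0
Round 6: Cedarfen=52 Greywater=46 → close Cedarfen (overflow 37)
  52÷1 = 52 each, +1 to first 0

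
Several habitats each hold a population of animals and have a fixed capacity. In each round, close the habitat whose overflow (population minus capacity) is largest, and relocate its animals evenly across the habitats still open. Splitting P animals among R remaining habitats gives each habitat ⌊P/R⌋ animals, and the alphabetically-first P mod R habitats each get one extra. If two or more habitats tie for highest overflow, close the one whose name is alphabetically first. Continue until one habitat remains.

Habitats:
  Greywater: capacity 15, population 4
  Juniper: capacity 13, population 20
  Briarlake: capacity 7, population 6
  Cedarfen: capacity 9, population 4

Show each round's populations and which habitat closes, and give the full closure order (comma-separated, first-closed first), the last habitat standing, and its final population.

Round 1: Briarlake=6 Cedarfen=4 Greywater=4 Juniper=20 → close Juniper (overflow 7)
  20÷3 = 6 each, +1 to first 2
Round 2: Briarlake=13 Cedarfen=11 Greywater=10 → close Briarlake (overflow 6)
  13÷2 = 6 each, +1 to first 1
Round 3: Cedarfen=18 Greywater=16 → close Cedarfen (overflow 9)
  18÷1 = 18 each, +1 to first 0

Closure order: Juniper, Briarlake, Cedarfen
Last habitat: Greywater with 34 animals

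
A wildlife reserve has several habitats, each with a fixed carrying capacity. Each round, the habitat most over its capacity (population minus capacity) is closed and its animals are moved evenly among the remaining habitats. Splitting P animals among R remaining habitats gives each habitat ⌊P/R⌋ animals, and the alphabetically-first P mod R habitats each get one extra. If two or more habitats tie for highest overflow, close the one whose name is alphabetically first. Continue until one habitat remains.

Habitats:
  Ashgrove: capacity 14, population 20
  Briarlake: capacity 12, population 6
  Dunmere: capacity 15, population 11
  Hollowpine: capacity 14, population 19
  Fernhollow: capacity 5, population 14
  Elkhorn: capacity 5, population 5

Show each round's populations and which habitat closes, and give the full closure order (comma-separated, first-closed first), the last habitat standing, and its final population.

Closure order: Fernhollow, Ashgrove, Hollowpine, Elkhorn, Dunmere
Last habitat: Briarlake with 75 animals

Round 1: Ashgrove=20 Briarlake=6 Dunmere=11 Elkhorn=5 Fernhollow=14 Hollowpine=19 → close Fernhollow (overflow 9)
  14÷5 = 2 each, +1 to first 4
Round 2: Ashgrove=23 Briarlake=9 Dunmere=14 Elkhorn=8 Hollowpine=21 → close Ashgrove (overflow 9)
  23÷4 = 5 each, +1 to first 3
Round 3: Briarlake=15 Dunmere=20 Elkhorn=14 Hollowpine=26 → close Hollowpine (overflow 12)
  26÷3 = 8 each, +1 to first 2
Round 4: Briarlake=24 Dunmere=29 Elkhorn=22 → close Elkhorn (overflow 17)
  22÷2 = 11 each, +1 to first 0
Round 5: Briarlake=35 Dunmere=40 → close Dunmere (overflow 25)
  40÷1 = 40 each, +1 to first 0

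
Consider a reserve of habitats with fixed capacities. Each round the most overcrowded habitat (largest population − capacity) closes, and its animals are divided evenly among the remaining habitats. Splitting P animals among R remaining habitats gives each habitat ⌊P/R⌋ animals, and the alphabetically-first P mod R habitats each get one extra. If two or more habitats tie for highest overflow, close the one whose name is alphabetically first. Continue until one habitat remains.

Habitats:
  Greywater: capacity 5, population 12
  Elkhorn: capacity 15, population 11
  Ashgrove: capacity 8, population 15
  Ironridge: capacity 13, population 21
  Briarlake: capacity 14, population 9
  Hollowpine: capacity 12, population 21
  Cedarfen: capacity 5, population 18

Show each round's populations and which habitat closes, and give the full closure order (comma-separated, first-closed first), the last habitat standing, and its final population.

Closure order: Cedarfen, Hollowpine, Ashgrove, Greywater, Ironridge, Briarlake
Last habitat: Elkhorn with 107 animals

Round 1: Ashgrove=15 Briarlake=9 Cedarfen=18 Elkhorn=11 Greywater=12 Hollowpine=21 Ironridge=21 → close Cedarfen (overflow 13)
  18÷6 = 3 each, +1 to first 0
Round 2: Ashgrove=18 Briarlake=12 Elkhorn=14 Greywater=15 Hollowpine=24 Ironridge=24 → close Hollowpine (overflow 12)
  24÷5 = 4 each, +1 to first 4
Round 3: Ashgrove=23 Briarlake=17 Elkhorn=19 Greywater=20 Ironridge=28 → close Ashgrove (overflow 15)
  23÷4 = 5 each, +1 to first 3
Round 4: Briarlake=23 Elkhorn=25 Greywater=26 Ironridge=33 → close Greywater (overflow 21)
  26÷3 = 8 each, +1 to first 2
Round 5: Briarlake=32 Elkhorn=34 Ironridge=41 → close Ironridge (overflow 28)
  41÷2 = 20 each, +1 to first 1
Round 6: Briarlake=53 Elkhorn=54 → close Briarlake (overflow 39)
  53÷1 = 53 each, +1 to first 0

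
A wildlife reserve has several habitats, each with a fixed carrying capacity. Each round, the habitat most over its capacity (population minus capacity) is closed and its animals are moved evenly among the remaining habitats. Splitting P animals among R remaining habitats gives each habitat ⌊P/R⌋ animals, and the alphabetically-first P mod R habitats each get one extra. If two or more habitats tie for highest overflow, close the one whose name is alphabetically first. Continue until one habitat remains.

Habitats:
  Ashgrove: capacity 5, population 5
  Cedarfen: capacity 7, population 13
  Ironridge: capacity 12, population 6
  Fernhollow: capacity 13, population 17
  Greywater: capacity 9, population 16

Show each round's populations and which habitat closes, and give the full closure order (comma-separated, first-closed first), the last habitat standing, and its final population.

Round 1: Ashgrove=5 Cedarfen=13 Fernhollow=17 Greywater=16 Ironridge=6 → close Greywater (overflow 7)
  16÷4 = 4 each, +1 to first 0
Round 2: Ashgrove=9 Cedarfen=17 Fernhollow=21 Ironridge=10 → close Cedarfen (overflow 10)
  17÷3 = 5 each, +1 to first 2
Round 3: Ashgrove=15 Fernhollow=27 Ironridge=15 → close Fernhollow (overflow 14)
  27÷2 = 13 each, +1 to first 1
Round 4: Ashgrove=29 Ironridge=28 → close Ashgrove (overflow 24)
  29÷1 = 29 each, +1 to first 0

Closure order: Greywater, Cedarfen, Fernhollow, Ashgrove
Last habitat: Ironridge with 57 animals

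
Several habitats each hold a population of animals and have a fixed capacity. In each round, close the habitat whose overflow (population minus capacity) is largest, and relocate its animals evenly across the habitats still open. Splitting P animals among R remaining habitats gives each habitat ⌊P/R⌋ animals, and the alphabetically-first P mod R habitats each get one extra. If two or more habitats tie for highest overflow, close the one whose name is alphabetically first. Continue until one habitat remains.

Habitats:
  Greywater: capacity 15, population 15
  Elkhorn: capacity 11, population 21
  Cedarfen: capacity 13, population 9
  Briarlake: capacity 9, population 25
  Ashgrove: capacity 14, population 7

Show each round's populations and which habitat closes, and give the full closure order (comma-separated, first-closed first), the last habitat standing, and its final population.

Round 1: Ashgrove=7 Briarlake=25 Cedarfen=9 Elkhorn=21 Greywater=15 → close Briarlake (overflow 16)
  25÷4 = 6 each, +1 to first 1
Round 2: Ashgrove=14 Cedarfen=15 Elkhorn=27 Greywater=21 → close Elkhorn (overflow 16)
  27÷3 = 9 each, +1 to first 0
Round 3: Ashgrove=23 Cedarfen=24 Greywater=30 → close Greywater (overflow 15)
  30÷2 = 15 each, +1 to first 0
Round 4: Ashgrove=38 Cedarfen=39 → close Cedarfen (overflow 26)
  39÷1 = 39 each, +1 to first 0

Closure order: Briarlake, Elkhorn, Greywater, Cedarfen
Last habitat: Ashgrove with 77 animals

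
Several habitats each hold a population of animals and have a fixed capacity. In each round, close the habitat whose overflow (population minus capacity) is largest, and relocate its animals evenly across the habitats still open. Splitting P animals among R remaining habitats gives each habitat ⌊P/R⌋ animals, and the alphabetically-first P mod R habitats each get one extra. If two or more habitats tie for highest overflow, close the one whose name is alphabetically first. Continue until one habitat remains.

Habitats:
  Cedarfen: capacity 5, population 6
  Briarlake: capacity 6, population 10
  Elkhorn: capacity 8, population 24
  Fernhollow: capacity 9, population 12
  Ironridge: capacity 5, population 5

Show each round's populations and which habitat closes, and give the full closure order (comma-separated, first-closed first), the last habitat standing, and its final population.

Round 1: Briarlake=10 Cedarfen=6 Elkhorn=24 Fernhollow=12 Ironridge=5 → close Elkhorn (overflow 16)
  24÷4 = 6 each, +1 to first 0
Round 2: Briarlake=16 Cedarfen=12 Fernhollow=18 Ironridge=11 → close Briarlake (overflow 10)
  16÷3 = 5 each, +1 to first 1
Round 3: Cedarfen=18 Fernhollow=23 Ironridge=16 → close Fernhollow (overflow 14)
  23÷2 = 11 each, +1 to first 1
Round 4: Cedarfen=30 Ironridge=27 → close Cedarfen (overflow 25)
  30÷1 = 30 each, +1 to first 0

Closure order: Elkhorn, Briarlake, Fernhollow, Cedarfen
Last habitat: Ironridge with 57 animals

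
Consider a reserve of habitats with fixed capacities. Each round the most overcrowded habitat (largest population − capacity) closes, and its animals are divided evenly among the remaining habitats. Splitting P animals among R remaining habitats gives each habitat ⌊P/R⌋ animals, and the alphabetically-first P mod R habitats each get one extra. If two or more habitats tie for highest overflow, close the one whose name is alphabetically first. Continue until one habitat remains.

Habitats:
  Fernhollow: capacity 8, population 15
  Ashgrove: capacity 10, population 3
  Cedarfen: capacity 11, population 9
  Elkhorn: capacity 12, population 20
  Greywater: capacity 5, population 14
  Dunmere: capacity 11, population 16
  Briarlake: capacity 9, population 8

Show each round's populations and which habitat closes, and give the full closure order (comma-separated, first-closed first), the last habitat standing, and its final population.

Closure order: Greywater, Elkhorn, Fernhollow, Dunmere, Briarlake, Cedarfen
Last habitat: Ashgrove with 85 animals

Round 1: Ashgrove=3 Briarlake=8 Cedarfen=9 Dunmere=16 Elkhorn=20 Fernhollow=15 Greywater=14 → close Greywater (overflow 9)
  14÷6 = 2 each, +1 to first 2
Round 2: Ashgrove=6 Briarlake=11 Cedarfen=11 Dunmere=18 Elkhorn=22 Fernhollow=17 → close Elkhorn (overflow 10)
  22÷5 = 4 each, +1 to first 2
Round 3: Ashgrove=11 Briarlake=16 Cedarfen=15 Dunmere=22 Fernhollow=21 → close Fernhollow (overflow 13)
  21÷4 = 5 each, +1 to first 1
Round 4: Ashgrove=17 Briarlake=21 Cedarfen=20 Dunmere=27 → close Dunmere (overflow 16)
  27÷3 = 9 each, +1 to first 0
Round 5: Ashgrove=26 Briarlake=30 Cedarfen=29 → close Briarlake (overflow 21)
  30÷2 = 15 each, +1 to first 0
Round 6: Ashgrove=41 Cedarfen=44 → close Cedarfen (overflow 33)
  44÷1 = 44 each, +1 to first 0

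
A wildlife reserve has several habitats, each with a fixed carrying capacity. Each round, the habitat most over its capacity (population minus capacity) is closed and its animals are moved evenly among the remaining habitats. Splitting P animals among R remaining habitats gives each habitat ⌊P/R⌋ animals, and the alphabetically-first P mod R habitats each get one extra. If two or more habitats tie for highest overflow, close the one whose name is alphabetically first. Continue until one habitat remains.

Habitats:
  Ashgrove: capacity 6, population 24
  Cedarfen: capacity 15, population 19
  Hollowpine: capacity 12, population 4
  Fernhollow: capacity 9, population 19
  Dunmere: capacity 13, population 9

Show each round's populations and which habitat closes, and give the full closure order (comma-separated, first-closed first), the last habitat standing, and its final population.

Closure order: Ashgrove, Fernhollow, Cedarfen, Dunmere
Last habitat: Hollowpine with 75 animals

Round 1: Ashgrove=24 Cedarfen=19 Dunmere=9 Fernhollow=19 Hollowpine=4 → close Ashgrove (overflow 18)
  24÷4 = 6 each, +1 to first 0
Round 2: Cedarfen=25 Dunmere=15 Fernhollow=25 Hollowpine=10 → close Fernhollow (overflow 16)
  25÷3 = 8 each, +1 to first 1
Round 3: Cedarfen=34 Dunmere=23 Hollowpine=18 → close Cedarfen (overflow 19)
  34÷2 = 17 each, +1 to first 0
Round 4: Dunmere=40 Hollowpine=35 → close Dunmere (overflow 27)
  40÷1 = 40 each, +1 to first 0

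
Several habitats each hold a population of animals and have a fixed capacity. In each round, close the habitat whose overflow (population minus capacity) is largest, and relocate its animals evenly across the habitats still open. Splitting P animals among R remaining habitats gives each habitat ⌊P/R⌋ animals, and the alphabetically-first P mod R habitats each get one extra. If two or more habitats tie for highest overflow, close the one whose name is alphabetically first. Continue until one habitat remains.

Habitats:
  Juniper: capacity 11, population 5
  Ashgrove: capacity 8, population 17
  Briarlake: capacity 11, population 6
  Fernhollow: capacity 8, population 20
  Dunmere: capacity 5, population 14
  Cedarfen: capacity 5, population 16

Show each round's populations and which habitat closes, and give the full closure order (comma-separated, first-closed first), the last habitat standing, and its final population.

Closure order: Fernhollow, Cedarfen, Ashgrove, Dunmere, Briarlake
Last habitat: Juniper with 78 animals

Round 1: Ashgrove=17 Briarlake=6 Cedarfen=16 Dunmere=14 Fernhollow=20 Juniper=5 → close Fernhollow (overflow 12)
  20÷5 = 4 each, +1 to first 0
Round 2: Ashgrove=21 Briarlake=10 Cedarfen=20 Dunmere=18 Juniper=9 → close Cedarfen (overflow 15)
  20÷4 = 5 each, +1 to first 0
Round 3: Ashgrove=26 Briarlake=15 Dunmere=23 Juniper=14 → close Ashgrove (overflow 18)
  26÷3 = 8 each, +1 to first 2
Round 4: Briarlake=24 Dunmere=32 Juniper=22 → close Dunmere (overflow 27)
  32÷2 = 16 each, +1 to first 0
Round 5: Briarlake=40 Juniper=38 → close Briarlake (overflow 29)
  40÷1 = 40 each, +1 to first 0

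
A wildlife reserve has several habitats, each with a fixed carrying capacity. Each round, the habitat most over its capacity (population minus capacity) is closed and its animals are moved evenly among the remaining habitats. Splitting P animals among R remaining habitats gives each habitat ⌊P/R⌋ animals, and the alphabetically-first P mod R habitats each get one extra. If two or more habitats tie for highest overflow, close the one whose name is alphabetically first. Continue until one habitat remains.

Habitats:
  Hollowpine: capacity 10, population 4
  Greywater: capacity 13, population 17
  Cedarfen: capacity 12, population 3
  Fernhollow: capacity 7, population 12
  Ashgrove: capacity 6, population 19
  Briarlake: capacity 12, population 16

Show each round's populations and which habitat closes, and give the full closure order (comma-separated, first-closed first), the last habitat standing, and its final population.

Round 1: Ashgrove=19 Briarlake=16 Cedarfen=3 Fernhollow=12 Greywater=17 Hollowpine=4 → close Ashgrove (overflow 13)
  19÷5 = 3 each, +1 to first 4
Round 2: Briarlake=20 Cedarfen=7 Fernhollow=16 Greywater=21 Hollowpine=7 → close Fernhollow (overflow 9)
  16÷4 = 4 each, +1 to first 0
Round 3: Briarlake=24 Cedarfen=11 Greywater=25 Hollowpine=11 → close Briarlake (overflow 12)
  24÷3 = 8 each, +1 to first 0
Round 4: Cedarfen=19 Greywater=33 Hollowpine=19 → close Greywater (overflow 20)
  33÷2 = 16 each, +1 to first 1
Round 5: Cedarfen=36 Hollowpine=35 → close Hollowpine (overflow 25)
  35÷1 = 35 each, +1 to first 0

Closure order: Ashgrove, Fernhollow, Briarlake, Greywater, Hollowpine
Last habitat: Cedarfen with 71 animals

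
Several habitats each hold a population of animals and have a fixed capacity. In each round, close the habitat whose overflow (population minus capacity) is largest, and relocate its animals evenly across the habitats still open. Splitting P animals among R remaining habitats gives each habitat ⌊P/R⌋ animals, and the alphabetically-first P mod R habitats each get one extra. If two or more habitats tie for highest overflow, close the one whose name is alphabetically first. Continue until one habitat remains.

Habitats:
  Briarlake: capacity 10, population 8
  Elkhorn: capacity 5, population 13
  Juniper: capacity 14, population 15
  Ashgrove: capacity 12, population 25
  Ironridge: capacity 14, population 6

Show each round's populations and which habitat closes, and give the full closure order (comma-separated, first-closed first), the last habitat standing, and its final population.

Closure order: Ashgrove, Elkhorn, Juniper, Briarlake
Last habitat: Ironridge with 67 animals

Round 1: Ashgrove=25 Briarlake=8 Elkhorn=13 Ironridge=6 Juniper=15 → close Ashgrove (overflow 13)
  25÷4 = 6 each, +1 to first 1
Round 2: Briarlake=15 Elkhorn=19 Ironridge=12 Juniper=21 → close Elkhorn (overflow 14)
  19÷3 = 6 each, +1 to first 1
Round 3: Briarlake=22 Ironridge=18 Juniper=27 → close Juniper (overflow 13)
  27÷2 = 13 each, +1 to first 1
Round 4: Briarlake=36 Ironridge=31 → close Briarlake (overflow 26)
  36÷1 = 36 each, +1 to first 0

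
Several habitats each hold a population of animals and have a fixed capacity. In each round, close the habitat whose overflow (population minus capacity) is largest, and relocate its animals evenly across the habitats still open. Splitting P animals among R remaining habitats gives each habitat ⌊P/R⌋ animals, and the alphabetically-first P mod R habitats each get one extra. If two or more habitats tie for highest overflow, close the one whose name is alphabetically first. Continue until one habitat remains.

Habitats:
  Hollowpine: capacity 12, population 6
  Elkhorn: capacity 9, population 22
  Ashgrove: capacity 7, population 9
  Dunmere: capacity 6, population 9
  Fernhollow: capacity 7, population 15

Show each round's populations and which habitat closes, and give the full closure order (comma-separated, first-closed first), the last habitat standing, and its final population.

Round 1: Ashgrove=9 Dunmere=9 Elkhorn=22 Fernhollow=15 Hollowpine=6 → close Elkhorn (overflow 13)
  22÷4 = 5 each, +1 to first 2
Round 2: Ashgrove=15 Dunmere=15 Fernhollow=20 Hollowpine=11 → close Fernhollow (overflow 13)
  20÷3 = 6 each, +1 to first 2
Round 3: Ashgrove=22 Dunmere=22 Hollowpine=17 → close Dunmere (overflow 16)
  22÷2 = 11 each, +1 to first 0
Round 4: Ashgrove=33 Hollowpine=28 → close Ashgrove (overflow 26)
  33÷1 = 33 each, +1 to first 0

Closure order: Elkhorn, Fernhollow, Dunmere, Ashgrove
Last habitat: Hollowpine with 61 animals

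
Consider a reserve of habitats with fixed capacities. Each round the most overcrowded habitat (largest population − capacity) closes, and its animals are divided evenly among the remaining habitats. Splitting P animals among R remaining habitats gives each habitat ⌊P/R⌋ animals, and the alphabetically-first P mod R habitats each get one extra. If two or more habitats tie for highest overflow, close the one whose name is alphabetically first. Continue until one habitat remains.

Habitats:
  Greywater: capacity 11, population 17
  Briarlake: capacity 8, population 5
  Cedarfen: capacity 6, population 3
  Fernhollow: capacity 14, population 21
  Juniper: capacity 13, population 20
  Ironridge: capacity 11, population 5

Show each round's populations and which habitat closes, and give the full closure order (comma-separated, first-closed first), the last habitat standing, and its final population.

Round 1: Briarlake=5 Cedarfen=3 Fernhollow=21 Greywater=17 Ironridge=5 Juniper=20 → close Fernhollow (overflow 7)
  21÷5 = 4 each, +1 to first 1
Round 2: Briarlake=10 Cedarfen=7 Greywater=21 Ironridge=9 Juniper=24 → close Juniper (overflow 11)
  24÷4 = 6 each, +1 to first 0
Round 3: Briarlake=16 Cedarfen=13 Greywater=27 Ironridge=15 → close Greywater (overflow 16)
  27÷3 = 9 each, +1 to first 0
Round 4: Briarlake=25 Cedarfen=22 Ironridge=24 → close Briarlake (overflow 17)
  25÷2 = 12 each, +1 to first 1
Round 5: Cedarfen=35 Ironridge=36 → close Cedarfen (overflow 29)
  35÷1 = 35 each, +1 to first 0

Closure order: Fernhollow, Juniper, Greywater, Briarlake, Cedarfen
Last habitat: Ironridge with 71 animals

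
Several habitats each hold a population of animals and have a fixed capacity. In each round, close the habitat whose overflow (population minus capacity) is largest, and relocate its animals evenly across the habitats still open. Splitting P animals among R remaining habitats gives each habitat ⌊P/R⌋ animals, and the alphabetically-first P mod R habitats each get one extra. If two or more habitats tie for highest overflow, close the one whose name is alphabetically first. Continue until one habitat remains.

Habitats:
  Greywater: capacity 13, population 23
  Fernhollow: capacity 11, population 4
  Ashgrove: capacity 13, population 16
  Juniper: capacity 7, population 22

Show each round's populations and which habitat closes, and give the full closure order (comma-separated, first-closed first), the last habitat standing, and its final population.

Closure order: Juniper, Greywater, Ashgrove
Last habitat: Fernhollow with 65 animals

Round 1: Ashgrove=16 Fernhollow=4 Greywater=23 Juniper=22 → close Juniper (overflow 15)
  22÷3 = 7 each, +1 to first 1
Round 2: Ashgrove=24 Fernhollow=11 Greywater=30 → close Greywater (overflow 17)
  30÷2 = 15 each, +1 to first 0
Round 3: Ashgrove=39 Fernhollow=26 → close Ashgrove (overflow 26)
  39÷1 = 39 each, +1 to first 0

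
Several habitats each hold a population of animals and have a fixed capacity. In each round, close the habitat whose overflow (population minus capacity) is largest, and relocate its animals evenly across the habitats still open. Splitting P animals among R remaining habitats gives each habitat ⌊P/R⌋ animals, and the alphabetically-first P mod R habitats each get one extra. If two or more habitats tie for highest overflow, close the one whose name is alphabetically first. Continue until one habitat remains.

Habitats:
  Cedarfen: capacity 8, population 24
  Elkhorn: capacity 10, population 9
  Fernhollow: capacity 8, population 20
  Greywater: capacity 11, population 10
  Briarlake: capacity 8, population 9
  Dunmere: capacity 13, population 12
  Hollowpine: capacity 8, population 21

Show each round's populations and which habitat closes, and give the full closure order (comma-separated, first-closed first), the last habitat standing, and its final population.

Round 1: Briarlake=9 Cedarfen=24 Dunmere=12 Elkhorn=9 Fernhollow=20 Greywater=10 Hollowpine=21 → close Cedarfen (overflow 16)
  24÷6 = 4 each, +1 to first 0
Round 2: Briarlake=13 Dunmere=16 Elkhorn=13 Fernhollow=24 Greywater=14 Hollowpine=25 → close Hollowpine (overflow 17)
  25÷5 = 5 each, +1 to first 0
Round 3: Briarlake=18 Dunmere=21 Elkhorn=18 Fernhollow=29 Greywater=19 → close Fernhollow (overflow 21)
  29÷4 = 7 each, +1 to first 1
Round 4: Briarlake=26 Dunmere=28 Elkhorn=25 Greywater=26 → close Briarlake (overflow 18)
  26÷3 = 8 each, +1 to first 2
Round 5: Dunmere=37 Elkhorn=34 Greywater=34 → close Dunmere (overflow 24)
  37÷2 = 18 each, +1 to first 1
Round 6: Elkhorn=53 Greywater=52 → close Elkhorn (overflow 43)
  53÷1 = 53 each, +1 to first 0

Closure order: Cedarfen, Hollowpine, Fernhollow, Briarlake, Dunmere, Elkhorn
Last habitat: Greywater with 105 animals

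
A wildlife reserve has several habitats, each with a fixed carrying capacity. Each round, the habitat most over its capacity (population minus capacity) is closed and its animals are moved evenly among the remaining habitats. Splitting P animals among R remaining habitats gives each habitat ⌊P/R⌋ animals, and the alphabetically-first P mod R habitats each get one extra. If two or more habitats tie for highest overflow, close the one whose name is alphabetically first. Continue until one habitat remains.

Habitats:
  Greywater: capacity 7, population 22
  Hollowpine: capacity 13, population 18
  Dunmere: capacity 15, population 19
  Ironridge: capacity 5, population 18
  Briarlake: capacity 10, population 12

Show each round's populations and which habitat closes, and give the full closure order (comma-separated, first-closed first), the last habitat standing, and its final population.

Closure order: Greywater, Ironridge, Dunmere, Briarlake
Last habitat: Hollowpine with 89 animals

Round 1: Briarlake=12 Dunmere=19 Greywater=22 Hollowpine=18 Ironridge=18 → close Greywater (overflow 15)
  22÷4 = 5 each, +1 to first 2
Round 2: Briarlake=18 Dunmere=25 Hollowpine=23 Ironridge=23 → close Ironridge (overflow 18)
  23÷3 = 7 each, +1 to first 2
Round 3: Briarlake=26 Dunmere=33 Hollowpine=30 → close Dunmere (overflow 18)
  33÷2 = 16 each, +1 to first 1
Round 4: Briarlake=43 Hollowpine=46 → close Briarlake (overflow 33)
  43÷1 = 43 each, +1 to first 0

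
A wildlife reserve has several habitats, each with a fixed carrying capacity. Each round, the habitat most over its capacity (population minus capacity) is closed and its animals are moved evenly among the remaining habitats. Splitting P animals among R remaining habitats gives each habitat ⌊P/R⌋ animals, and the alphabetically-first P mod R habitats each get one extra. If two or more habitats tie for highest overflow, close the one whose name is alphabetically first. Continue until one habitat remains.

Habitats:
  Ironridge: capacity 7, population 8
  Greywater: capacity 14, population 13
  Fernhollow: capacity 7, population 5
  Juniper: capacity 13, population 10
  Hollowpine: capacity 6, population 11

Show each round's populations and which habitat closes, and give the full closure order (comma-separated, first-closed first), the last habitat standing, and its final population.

Round 1: Fernhollow=5 Greywater=13 Hollowpine=11 Ironridge=8 Juniper=10 → close Hollowpine (overflow 5)
  11÷4 = 2 each, +1 to first 3
Round 2: Fernhollow=8 Greywater=16 Ironridge=11 Juniper=12 → close Ironridge (overflow 4)
  11÷3 = 3 each, +1 to first 2
Round 3: Fernhollow=12 Greywater=20 Juniper=15 → close Greywater (overflow 6)
  20÷2 = 10 each, +1 to first 0
Round 4: Fernhollow=22 Juniper=25 → close Fernhollow (overflow 15)
  22÷1 = 22 each, +1 to first 0

Closure order: Hollowpine, Ironridge, Greywater, Fernhollow
Last habitat: Juniper with 47 animals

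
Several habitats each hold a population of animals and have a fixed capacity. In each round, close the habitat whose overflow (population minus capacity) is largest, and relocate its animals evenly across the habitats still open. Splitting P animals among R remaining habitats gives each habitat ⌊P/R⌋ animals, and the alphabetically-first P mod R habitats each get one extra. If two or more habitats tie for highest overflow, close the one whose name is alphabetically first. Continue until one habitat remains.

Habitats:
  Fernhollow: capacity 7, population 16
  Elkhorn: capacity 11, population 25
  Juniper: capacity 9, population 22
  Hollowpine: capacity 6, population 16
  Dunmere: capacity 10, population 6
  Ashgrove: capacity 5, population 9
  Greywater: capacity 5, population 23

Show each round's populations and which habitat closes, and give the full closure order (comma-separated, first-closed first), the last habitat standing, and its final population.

Closure order: Greywater, Elkhorn, Juniper, Hollowpine, Fernhollow, Ashgrove
Last habitat: Dunmere with 117 animals

Round 1: Ashgrove=9 Dunmere=6 Elkhorn=25 Fernhollow=16 Greywater=23 Hollowpine=16 Juniper=22 → close Greywater (overflow 18)
  23÷6 = 3 each, +1 to first 5
Round 2: Ashgrove=13 Dunmere=10 Elkhorn=29 Fernhollow=20 Hollowpine=20 Juniper=25 → close Elkhorn (overflow 18)
  29÷5 = 5 each, +1 to first 4
Round 3: Ashgrove=19 Dunmere=16 Fernhollow=26 Hollowpine=26 Juniper=30 → close Juniper (overflow 21)
  30÷4 = 7 each, +1 to first 2
Round 4: Ashgrove=27 Dunmere=24 Fernhollow=33 Hollowpine=33 → close Hollowpine (overflow 27)
  33÷3 = 11 each, +1 to first 0
Round 5: Ashgrove=38 Dunmere=35 Fernhollow=44 → close Fernhollow (overflow 37)
  44÷2 = 22 each, +1 to first 0
Round 6: Ashgrove=60 Dunmere=57 → close Ashgrove (overflow 55)
  60÷1 = 60 each, +1 to first 0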